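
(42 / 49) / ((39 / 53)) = 1.16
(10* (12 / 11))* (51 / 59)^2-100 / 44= 225095 / 38291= 5.88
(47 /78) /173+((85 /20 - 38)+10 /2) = -28.75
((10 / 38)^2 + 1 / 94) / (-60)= -2711 / 2036040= -0.00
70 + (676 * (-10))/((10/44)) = -29674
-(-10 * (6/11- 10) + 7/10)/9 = -10477/990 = -10.58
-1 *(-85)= 85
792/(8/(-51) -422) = -20196/10765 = -1.88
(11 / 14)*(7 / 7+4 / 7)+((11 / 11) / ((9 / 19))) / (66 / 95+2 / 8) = 1098511 / 316638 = 3.47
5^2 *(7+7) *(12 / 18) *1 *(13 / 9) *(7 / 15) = 12740 / 81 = 157.28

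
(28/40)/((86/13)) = 91/860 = 0.11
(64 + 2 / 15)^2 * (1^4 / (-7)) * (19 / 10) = -8791718 / 7875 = -1116.41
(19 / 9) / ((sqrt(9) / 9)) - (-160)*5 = 2419 / 3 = 806.33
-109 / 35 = -3.11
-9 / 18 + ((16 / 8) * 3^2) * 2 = 35.50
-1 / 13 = -0.08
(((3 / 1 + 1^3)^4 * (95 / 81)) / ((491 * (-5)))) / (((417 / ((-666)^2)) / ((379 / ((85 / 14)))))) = -141326710784 / 17403495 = -8120.59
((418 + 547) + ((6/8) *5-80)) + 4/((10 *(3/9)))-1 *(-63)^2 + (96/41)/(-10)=-2525013/820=-3079.28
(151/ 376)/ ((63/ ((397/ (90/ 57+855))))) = 0.00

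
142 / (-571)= -142 / 571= -0.25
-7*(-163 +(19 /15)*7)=16184 /15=1078.93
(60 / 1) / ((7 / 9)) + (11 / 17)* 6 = 9642 / 119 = 81.03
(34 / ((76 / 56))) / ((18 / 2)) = 2.78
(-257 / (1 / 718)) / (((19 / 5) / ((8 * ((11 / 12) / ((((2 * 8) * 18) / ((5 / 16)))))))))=-386.40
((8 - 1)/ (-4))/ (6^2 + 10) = -7/ 184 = -0.04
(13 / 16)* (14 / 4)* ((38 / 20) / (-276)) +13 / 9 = 377533 / 264960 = 1.42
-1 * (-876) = 876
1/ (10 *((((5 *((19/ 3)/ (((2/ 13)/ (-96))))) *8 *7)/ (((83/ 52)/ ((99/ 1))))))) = -83/ 56965708800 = -0.00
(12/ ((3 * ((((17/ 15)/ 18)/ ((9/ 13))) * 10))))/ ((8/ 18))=9.90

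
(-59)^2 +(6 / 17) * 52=59489 / 17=3499.35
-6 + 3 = -3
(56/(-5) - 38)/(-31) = 246/155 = 1.59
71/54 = 1.31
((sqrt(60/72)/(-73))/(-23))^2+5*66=5581701185/16914246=330.00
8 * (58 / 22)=21.09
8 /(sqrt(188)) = 4 * sqrt(47) /47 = 0.58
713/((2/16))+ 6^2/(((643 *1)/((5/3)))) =3667732/643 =5704.09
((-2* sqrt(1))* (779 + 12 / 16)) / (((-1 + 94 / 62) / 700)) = -16920575 / 8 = -2115071.88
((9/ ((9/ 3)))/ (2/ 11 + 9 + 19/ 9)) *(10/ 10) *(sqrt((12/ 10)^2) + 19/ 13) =51381/ 72670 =0.71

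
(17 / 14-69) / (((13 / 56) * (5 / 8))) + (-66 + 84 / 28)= -2651 / 5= -530.20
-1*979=-979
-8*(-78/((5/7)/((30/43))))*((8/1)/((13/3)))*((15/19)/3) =241920/817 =296.11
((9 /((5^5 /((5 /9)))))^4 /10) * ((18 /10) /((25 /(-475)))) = -171 /7629394531250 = -0.00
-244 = -244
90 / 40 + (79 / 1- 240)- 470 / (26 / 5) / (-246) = -1013015 / 6396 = -158.38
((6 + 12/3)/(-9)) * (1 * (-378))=420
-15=-15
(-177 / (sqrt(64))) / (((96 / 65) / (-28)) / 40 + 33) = -134225 / 200192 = -0.67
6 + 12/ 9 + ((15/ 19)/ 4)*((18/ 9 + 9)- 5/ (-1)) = 598/ 57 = 10.49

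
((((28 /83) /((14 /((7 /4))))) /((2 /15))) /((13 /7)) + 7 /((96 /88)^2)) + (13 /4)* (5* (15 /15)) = 3465233 /155376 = 22.30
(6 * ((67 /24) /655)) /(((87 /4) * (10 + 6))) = 0.00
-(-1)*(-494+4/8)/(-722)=987/1444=0.68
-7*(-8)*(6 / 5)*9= 3024 / 5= 604.80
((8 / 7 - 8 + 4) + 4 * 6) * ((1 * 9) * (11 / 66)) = 222 / 7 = 31.71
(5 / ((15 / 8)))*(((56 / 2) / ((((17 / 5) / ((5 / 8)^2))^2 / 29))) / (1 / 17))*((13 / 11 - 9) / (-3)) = 136390625 / 107712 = 1266.25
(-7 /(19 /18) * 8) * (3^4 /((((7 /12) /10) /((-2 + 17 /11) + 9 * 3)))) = -408706560 /209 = -1955533.78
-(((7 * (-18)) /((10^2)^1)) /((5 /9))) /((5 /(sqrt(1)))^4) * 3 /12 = 567 /625000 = 0.00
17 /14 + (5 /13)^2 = 3223 /2366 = 1.36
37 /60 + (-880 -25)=-54263 /60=-904.38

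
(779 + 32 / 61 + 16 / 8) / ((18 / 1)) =5297 / 122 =43.42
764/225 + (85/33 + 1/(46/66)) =421592/56925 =7.41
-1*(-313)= 313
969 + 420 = 1389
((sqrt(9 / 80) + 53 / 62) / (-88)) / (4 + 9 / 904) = -5989 / 2472250 - 339 * sqrt(5) / 797500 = -0.00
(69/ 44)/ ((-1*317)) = -69/ 13948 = -0.00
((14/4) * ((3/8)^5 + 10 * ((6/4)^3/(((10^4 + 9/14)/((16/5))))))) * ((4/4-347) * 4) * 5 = -506000625165/1146953728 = -441.17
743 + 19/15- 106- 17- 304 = 4759/15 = 317.27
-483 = -483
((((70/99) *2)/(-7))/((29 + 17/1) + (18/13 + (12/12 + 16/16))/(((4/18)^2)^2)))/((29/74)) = -76960/214070373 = -0.00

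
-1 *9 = -9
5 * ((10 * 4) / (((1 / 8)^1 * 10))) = 160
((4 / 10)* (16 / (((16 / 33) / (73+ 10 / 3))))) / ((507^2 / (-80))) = -80608 / 257049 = -0.31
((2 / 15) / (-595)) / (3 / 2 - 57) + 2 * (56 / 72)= 1.56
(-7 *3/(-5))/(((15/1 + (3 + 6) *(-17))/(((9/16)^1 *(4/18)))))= -7/1840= -0.00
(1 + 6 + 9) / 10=8 / 5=1.60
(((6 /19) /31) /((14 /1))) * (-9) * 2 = -54 /4123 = -0.01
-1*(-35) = 35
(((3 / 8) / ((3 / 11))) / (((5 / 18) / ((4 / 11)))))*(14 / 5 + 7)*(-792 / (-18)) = 19404 / 25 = 776.16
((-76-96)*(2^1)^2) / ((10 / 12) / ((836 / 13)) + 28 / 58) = -100079232 / 72109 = -1387.89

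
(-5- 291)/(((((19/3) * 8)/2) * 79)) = -222/1501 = -0.15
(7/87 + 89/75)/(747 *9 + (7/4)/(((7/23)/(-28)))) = 1378/7136175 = 0.00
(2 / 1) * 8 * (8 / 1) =128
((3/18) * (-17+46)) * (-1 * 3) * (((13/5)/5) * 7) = -2639/50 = -52.78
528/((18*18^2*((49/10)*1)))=220/11907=0.02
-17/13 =-1.31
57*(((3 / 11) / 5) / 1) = 171 / 55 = 3.11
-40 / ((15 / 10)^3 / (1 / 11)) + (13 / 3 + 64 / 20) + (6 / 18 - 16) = -13678 / 1485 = -9.21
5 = 5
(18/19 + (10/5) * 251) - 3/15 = 47761/95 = 502.75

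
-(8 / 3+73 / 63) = -241 / 63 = -3.83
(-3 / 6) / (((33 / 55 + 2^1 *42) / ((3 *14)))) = -35 / 141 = -0.25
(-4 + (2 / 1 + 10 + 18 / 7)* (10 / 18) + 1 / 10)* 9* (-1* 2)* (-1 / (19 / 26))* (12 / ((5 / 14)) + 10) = 14980524 / 3325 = 4505.42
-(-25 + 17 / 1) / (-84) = -2 / 21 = -0.10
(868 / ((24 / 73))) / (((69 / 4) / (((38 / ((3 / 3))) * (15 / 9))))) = 6019580 / 621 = 9693.37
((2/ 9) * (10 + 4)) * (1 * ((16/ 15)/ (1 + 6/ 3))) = 448/ 405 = 1.11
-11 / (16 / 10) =-6.88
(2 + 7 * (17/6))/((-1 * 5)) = -4.37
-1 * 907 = -907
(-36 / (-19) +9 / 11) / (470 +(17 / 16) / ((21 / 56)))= 3402 / 592933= 0.01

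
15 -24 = -9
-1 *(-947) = 947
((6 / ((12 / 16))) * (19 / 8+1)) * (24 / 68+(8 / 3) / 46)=4338 / 391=11.09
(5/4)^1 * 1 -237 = -943/4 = -235.75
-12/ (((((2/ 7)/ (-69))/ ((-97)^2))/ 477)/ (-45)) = -585292208130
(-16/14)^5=-32768/16807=-1.95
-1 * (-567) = 567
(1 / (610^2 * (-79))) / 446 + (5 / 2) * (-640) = -20976914240001 / 13110571400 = -1600.00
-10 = -10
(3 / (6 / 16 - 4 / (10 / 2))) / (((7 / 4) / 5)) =-2400 / 119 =-20.17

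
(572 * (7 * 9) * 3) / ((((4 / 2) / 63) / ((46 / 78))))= 2008314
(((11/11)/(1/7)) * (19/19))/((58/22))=77/29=2.66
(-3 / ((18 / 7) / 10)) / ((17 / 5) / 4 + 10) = -100 / 93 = -1.08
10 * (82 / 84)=205 / 21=9.76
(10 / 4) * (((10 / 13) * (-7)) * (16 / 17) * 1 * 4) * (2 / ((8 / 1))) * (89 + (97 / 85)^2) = -73072608 / 63869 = -1144.10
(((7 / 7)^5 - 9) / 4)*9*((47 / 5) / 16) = -423 / 40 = -10.58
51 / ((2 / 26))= 663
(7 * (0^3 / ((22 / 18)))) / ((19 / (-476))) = 0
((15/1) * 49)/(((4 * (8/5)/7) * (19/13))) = 334425/608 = 550.04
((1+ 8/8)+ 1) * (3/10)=9/10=0.90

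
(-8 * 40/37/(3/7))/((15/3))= -4.04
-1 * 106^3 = -1191016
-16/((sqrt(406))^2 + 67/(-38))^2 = -0.00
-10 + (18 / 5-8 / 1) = -72 / 5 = -14.40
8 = 8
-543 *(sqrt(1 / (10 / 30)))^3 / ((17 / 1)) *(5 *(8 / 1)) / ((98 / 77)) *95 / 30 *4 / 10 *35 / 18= -378290 *sqrt(3) / 51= -12847.40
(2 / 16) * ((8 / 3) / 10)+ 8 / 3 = 27 / 10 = 2.70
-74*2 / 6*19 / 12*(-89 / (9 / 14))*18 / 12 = 437969 / 54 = 8110.54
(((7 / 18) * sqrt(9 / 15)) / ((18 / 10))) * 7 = 49 * sqrt(15) / 162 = 1.17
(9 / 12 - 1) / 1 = -1 / 4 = -0.25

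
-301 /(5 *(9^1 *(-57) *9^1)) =301 /23085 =0.01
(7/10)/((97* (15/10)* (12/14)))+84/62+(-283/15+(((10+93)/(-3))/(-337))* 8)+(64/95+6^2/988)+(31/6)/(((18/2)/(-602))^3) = -8464200508544863837/5474053848510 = -1546239.91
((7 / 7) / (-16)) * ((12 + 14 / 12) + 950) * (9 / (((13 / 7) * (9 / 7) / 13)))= -283171 / 96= -2949.70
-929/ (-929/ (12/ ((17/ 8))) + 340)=-89184/ 16847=-5.29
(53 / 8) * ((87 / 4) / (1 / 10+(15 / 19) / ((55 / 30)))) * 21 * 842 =42600314295 / 8872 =4801658.51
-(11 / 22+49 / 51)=-149 / 102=-1.46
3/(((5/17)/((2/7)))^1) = 102/35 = 2.91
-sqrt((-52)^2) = -52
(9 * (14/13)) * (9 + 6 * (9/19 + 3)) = 71442/247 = 289.24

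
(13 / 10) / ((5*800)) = 13 / 40000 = 0.00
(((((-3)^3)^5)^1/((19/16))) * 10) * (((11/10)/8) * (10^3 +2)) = -316307305908/19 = -16647752942.53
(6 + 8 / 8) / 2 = 7 / 2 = 3.50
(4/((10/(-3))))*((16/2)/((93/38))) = -608/155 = -3.92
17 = 17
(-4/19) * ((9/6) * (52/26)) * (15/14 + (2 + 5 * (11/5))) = -1182/133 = -8.89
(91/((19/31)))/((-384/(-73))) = 205933/7296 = 28.23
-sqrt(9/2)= -3 * sqrt(2)/2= -2.12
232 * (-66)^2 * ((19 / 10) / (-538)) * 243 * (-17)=14743560.50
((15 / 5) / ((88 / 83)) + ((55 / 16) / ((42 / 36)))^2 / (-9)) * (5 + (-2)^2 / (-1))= 64333 / 34496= 1.86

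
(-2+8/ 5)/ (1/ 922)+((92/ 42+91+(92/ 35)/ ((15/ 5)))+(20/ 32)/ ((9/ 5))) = -98779/ 360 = -274.39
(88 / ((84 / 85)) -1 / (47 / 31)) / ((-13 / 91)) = -87239 / 141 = -618.72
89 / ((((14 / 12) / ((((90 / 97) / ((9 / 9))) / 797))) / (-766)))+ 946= 475126238 / 541163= 877.97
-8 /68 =-2 /17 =-0.12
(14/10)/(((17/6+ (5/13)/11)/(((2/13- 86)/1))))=-515592/12305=-41.90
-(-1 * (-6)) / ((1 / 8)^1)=-48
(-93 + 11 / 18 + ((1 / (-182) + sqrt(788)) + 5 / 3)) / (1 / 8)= -594448 / 819 + 16 *sqrt(197)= -501.25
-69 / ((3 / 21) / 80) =-38640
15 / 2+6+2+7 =45 / 2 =22.50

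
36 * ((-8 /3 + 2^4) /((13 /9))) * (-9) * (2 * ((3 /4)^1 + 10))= -835920 /13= -64301.54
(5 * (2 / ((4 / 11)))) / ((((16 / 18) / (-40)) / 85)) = -210375 / 2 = -105187.50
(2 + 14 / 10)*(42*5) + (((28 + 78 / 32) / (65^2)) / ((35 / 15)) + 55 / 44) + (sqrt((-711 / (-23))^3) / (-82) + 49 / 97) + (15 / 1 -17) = 32761788817 / 45900400 -2133*sqrt(1817) / 43378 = 711.66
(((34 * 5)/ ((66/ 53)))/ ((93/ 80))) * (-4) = -1441600/ 3069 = -469.73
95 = 95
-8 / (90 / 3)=-4 / 15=-0.27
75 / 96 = 25 / 32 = 0.78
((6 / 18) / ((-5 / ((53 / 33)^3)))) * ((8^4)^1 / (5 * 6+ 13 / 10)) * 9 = -1219600384 / 3749427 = -325.28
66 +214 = 280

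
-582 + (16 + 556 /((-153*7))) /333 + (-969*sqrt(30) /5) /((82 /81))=-78489*sqrt(30) /410 - 207549646 /356643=-1630.49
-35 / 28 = -5 / 4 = -1.25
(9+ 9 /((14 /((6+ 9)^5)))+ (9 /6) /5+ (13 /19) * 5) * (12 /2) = 1947847632 /665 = 2929094.18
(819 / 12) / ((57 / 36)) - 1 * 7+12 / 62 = 21380 / 589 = 36.30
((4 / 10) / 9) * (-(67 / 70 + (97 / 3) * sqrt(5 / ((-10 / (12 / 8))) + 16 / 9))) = -97 * sqrt(37) / 405 - 67 / 1575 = -1.50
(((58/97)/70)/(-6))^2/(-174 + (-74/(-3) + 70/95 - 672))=-15979/6469419520200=-0.00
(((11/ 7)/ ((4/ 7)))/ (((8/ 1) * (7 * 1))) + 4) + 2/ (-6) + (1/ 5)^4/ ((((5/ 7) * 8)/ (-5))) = 1560037/ 420000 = 3.71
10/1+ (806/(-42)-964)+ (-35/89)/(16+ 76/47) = -502025983/515844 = -973.21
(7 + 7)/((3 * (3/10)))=140/9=15.56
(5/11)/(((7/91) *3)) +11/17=1468/561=2.62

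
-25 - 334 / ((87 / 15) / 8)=-14085 / 29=-485.69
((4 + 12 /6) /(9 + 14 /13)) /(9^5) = 26 /2578473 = 0.00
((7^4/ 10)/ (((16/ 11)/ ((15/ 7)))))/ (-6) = -3773/ 64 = -58.95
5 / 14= 0.36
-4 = -4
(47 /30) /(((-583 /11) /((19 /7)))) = -893 /11130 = -0.08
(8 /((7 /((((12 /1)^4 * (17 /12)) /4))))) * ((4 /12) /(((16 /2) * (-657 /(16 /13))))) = -4352 /6643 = -0.66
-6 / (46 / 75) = -225 / 23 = -9.78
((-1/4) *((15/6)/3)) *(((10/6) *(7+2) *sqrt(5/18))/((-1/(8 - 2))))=25 *sqrt(10)/8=9.88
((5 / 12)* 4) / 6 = 5 / 18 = 0.28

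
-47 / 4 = -11.75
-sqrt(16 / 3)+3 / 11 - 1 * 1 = -4 * sqrt(3) / 3 - 8 / 11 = -3.04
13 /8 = 1.62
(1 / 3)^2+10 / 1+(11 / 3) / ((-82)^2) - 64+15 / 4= -758543 / 15129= -50.14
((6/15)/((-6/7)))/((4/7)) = -49/60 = -0.82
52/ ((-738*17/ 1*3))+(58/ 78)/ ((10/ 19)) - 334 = -813667937/ 2446470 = -332.59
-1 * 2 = -2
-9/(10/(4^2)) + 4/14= -494/35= -14.11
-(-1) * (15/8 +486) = 3903/8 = 487.88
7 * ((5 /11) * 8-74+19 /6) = -31045 /66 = -470.38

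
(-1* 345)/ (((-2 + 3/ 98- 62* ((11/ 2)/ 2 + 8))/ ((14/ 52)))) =23667/ 170326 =0.14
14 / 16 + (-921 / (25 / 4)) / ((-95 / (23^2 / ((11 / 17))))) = 265224571 / 209000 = 1269.02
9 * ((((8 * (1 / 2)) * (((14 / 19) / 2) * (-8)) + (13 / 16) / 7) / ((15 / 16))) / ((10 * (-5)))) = 74523 / 33250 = 2.24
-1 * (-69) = 69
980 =980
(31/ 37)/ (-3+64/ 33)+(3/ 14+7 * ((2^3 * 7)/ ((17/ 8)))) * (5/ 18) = 40032299/ 792540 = 50.51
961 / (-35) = -961 / 35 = -27.46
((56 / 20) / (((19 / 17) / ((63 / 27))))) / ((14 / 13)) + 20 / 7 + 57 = 130244 / 1995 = 65.29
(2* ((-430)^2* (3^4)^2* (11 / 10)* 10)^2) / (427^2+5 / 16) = 211050061143514560000 / 108047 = 1953317178112437.74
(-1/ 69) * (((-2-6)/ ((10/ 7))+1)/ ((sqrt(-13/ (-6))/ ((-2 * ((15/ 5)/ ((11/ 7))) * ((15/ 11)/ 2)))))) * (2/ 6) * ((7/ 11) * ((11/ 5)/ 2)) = -49 * sqrt(78)/ 15730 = -0.03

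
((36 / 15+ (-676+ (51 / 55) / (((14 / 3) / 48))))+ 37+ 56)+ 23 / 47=-570.57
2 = 2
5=5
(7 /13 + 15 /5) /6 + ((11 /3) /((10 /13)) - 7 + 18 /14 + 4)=9943 /2730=3.64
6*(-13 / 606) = -13 / 101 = -0.13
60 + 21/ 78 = 1567/ 26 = 60.27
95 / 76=5 / 4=1.25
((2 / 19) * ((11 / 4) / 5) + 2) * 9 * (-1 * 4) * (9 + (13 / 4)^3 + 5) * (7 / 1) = -76189869 / 3040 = -25062.46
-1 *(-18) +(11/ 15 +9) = 416/ 15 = 27.73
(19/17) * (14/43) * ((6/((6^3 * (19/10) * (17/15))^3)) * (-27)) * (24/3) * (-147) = 5359375/7778978898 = 0.00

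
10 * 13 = 130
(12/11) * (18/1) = 19.64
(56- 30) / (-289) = -0.09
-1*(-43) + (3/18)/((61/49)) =15787/366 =43.13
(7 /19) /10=7 /190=0.04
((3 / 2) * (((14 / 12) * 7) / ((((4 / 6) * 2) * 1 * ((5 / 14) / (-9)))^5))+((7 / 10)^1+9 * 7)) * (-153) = 1807988214937653 / 400000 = 4519970537.34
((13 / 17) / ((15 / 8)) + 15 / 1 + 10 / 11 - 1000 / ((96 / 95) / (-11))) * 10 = 122317451 / 1122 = 109017.34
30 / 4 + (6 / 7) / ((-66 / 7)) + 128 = 135.41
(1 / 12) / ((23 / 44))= 11 / 69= 0.16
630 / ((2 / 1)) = 315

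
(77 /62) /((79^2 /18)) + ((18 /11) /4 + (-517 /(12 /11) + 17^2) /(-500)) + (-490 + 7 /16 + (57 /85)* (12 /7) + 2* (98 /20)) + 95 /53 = -9584384719854113 /20133656350500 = -476.04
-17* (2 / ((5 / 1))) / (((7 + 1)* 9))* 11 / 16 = -187 / 2880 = -0.06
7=7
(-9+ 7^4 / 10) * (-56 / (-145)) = 64708 / 725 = 89.25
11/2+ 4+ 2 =23/2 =11.50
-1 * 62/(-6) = 31/3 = 10.33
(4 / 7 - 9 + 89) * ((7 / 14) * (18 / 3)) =1692 / 7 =241.71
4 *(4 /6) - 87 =-84.33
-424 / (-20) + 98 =596 / 5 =119.20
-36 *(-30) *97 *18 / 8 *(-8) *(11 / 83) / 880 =-23571 / 83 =-283.99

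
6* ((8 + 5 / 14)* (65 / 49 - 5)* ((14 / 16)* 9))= -142155 / 98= -1450.56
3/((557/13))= 39/557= 0.07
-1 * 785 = -785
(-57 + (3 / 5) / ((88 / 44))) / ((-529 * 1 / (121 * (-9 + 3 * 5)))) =205821 / 2645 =77.82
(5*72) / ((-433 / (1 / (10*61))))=-36 / 26413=-0.00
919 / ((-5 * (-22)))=8.35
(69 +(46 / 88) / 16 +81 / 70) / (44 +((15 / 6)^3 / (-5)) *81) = -0.34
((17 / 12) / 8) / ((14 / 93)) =527 / 448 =1.18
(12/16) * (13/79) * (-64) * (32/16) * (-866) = 1080768/79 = 13680.61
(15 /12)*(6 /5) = 3 /2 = 1.50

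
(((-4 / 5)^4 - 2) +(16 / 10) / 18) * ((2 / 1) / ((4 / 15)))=-4223 / 375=-11.26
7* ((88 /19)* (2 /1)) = 64.84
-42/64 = -21/32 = -0.66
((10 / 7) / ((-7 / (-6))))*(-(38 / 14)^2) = -21660 / 2401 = -9.02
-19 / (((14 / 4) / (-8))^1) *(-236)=-10249.14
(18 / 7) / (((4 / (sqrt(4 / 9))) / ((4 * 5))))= 60 / 7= 8.57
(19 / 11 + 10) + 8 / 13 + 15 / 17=13.23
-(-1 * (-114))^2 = -12996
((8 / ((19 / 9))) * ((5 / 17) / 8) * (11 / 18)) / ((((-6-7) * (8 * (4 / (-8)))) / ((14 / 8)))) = 385 / 134368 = 0.00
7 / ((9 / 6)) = 14 / 3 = 4.67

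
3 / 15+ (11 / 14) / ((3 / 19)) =1087 / 210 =5.18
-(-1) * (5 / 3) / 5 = 1 / 3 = 0.33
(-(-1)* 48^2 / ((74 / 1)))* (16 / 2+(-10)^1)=-2304 / 37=-62.27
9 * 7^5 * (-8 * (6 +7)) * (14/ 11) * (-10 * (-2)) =-4404778560/ 11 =-400434414.55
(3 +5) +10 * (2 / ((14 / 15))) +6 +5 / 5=255 / 7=36.43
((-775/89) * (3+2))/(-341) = 125/979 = 0.13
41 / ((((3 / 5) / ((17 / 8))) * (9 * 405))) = 697 / 17496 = 0.04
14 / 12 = 1.17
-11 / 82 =-0.13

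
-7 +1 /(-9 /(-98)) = 35 /9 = 3.89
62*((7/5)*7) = 3038/5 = 607.60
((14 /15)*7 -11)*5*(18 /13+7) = -7303 /39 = -187.26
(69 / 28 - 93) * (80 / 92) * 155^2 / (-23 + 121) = -304516875 / 15778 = -19300.09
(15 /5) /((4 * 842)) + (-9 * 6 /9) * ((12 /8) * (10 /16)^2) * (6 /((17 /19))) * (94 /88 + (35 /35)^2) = -491329599 /10077056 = -48.76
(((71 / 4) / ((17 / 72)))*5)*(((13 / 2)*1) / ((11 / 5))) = 207675 / 187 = 1110.56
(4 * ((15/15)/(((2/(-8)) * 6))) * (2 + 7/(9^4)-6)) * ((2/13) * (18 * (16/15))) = 13433344/426465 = 31.50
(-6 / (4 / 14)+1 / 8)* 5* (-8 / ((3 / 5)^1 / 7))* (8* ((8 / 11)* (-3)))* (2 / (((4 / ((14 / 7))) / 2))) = -3740800 / 11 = -340072.73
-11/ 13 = -0.85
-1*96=-96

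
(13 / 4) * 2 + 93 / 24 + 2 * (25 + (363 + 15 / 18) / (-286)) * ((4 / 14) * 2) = 900721 / 24024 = 37.49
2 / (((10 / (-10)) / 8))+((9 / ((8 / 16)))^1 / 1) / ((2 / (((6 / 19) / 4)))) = -581 / 38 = -15.29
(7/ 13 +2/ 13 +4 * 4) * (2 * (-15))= -6510/ 13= -500.77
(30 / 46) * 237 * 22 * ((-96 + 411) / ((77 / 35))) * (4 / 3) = 14931000 / 23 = 649173.91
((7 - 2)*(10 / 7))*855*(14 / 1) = 85500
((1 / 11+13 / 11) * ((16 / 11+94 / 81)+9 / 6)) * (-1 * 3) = -51331 / 3267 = -15.71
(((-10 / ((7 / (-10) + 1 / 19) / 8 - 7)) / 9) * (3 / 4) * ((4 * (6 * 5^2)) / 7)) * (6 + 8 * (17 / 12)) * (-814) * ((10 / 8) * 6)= -80423200000 / 75341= -1067455.97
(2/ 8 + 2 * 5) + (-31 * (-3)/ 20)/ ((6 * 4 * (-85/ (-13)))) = 139803/ 13600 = 10.28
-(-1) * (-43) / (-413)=43 / 413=0.10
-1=-1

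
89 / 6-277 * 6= -9883 / 6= -1647.17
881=881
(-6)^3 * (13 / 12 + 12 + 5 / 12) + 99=-2817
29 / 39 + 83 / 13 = 278 / 39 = 7.13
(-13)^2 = 169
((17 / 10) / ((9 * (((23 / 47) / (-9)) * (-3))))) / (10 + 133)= 799 / 98670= 0.01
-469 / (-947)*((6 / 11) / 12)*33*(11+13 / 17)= 140700 / 16099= 8.74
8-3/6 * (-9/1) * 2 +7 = 24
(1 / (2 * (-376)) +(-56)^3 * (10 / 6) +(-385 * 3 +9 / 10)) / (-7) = 3314599063 / 78960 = 41978.20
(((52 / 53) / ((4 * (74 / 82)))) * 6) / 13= 246 / 1961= 0.13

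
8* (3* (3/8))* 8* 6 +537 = 969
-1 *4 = -4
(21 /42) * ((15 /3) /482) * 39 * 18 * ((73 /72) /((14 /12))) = 42705 /13496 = 3.16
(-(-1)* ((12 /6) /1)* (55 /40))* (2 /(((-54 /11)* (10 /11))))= -1331 /1080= -1.23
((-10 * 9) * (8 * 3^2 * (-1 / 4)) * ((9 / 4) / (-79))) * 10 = -36450 / 79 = -461.39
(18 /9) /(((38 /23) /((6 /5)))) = 138 /95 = 1.45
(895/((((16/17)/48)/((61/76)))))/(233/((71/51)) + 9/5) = 329480825/1521368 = 216.57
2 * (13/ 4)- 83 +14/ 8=-299/ 4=-74.75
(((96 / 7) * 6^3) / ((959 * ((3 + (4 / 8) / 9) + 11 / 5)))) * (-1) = -1866240 / 3175249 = -0.59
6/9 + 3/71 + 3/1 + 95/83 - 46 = -727429/17679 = -41.15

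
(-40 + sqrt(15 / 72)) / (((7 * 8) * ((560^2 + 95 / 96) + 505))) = -96 / 42215845 + sqrt(30) / 211079225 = -0.00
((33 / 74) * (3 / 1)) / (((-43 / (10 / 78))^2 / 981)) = 269775 / 23123594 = 0.01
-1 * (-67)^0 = -1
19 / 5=3.80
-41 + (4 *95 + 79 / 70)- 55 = 19959 / 70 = 285.13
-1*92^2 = -8464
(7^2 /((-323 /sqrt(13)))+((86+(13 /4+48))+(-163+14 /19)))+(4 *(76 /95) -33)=-20829 /380 -49 *sqrt(13) /323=-55.36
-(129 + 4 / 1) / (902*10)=-133 / 9020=-0.01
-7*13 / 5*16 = -1456 / 5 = -291.20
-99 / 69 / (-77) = 3 / 161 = 0.02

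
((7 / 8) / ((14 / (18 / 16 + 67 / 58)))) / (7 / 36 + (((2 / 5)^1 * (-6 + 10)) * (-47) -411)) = -23805 / 81182368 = -0.00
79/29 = 2.72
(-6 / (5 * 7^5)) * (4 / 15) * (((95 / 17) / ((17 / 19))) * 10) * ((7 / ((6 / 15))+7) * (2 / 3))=-5776 / 297381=-0.02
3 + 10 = 13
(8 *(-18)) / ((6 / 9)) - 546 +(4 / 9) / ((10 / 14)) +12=-33722 / 45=-749.38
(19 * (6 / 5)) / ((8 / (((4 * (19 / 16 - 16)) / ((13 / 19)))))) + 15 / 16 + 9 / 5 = -15864 / 65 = -244.06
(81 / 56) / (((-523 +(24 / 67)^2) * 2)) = -363609 / 262883152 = -0.00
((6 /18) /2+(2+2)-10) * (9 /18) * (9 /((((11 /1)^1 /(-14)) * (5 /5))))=33.41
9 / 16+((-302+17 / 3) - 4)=-14389 / 48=-299.77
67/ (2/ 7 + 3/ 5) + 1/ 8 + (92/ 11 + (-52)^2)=7606029/ 2728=2788.13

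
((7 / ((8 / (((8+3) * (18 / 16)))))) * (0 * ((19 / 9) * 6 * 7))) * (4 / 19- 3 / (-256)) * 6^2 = 0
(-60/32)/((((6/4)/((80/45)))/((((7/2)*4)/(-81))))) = 280/729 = 0.38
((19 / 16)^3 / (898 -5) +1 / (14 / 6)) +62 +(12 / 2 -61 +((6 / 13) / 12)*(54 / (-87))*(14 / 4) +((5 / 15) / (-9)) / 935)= 94226682448427 / 12825448796160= 7.35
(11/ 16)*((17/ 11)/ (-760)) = -17/ 12160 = -0.00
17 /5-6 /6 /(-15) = 52 /15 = 3.47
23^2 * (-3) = -1587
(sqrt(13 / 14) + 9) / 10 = sqrt(182) / 140 + 9 / 10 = 1.00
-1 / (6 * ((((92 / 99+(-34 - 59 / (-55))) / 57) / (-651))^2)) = -112460712747075 / 501747842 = -224137.91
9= 9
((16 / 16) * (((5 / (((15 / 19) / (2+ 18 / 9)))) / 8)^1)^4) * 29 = 3779309 / 1296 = 2916.13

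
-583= -583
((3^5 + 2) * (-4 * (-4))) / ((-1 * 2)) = -1960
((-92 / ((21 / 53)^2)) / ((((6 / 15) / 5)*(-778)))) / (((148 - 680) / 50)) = -40379375 / 45632034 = -0.88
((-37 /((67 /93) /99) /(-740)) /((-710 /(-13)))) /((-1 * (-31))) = 3861 /951400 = 0.00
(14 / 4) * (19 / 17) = 133 / 34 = 3.91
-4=-4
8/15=0.53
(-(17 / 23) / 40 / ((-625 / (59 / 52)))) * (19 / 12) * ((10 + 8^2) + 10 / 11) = 1962871 / 493350000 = 0.00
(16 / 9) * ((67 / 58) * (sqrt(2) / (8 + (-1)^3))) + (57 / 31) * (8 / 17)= 536 * sqrt(2) / 1827 + 456 / 527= 1.28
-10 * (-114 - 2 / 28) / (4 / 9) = 2566.61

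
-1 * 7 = -7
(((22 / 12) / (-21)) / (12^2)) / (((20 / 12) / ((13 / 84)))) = -143 / 2540160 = -0.00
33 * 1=33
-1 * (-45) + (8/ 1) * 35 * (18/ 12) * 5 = 2145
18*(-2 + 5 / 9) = -26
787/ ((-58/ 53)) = -41711/ 58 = -719.16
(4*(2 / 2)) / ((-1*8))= -1 / 2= -0.50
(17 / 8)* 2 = 17 / 4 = 4.25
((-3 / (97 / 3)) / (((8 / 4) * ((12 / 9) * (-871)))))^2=729 / 456835402816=0.00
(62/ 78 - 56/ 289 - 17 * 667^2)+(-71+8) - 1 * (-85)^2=-85325982896/ 11271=-7570400.40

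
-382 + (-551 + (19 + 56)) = -858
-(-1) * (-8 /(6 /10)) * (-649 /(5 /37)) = 192104 /3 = 64034.67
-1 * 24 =-24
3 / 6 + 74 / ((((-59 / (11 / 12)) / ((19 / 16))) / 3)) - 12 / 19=-151647 / 35872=-4.23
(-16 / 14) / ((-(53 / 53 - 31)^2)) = 2 / 1575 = 0.00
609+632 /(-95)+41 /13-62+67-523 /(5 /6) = -21117 /1235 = -17.10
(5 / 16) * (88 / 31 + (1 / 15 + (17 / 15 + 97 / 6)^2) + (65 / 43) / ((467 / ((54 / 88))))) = 94.44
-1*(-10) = 10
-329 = -329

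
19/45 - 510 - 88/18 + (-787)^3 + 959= -7311644377/15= -487442958.47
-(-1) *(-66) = -66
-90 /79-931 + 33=-71032 /79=-899.14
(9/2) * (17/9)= 17/2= 8.50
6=6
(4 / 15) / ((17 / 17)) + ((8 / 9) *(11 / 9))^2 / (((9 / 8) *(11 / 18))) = 65068 / 32805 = 1.98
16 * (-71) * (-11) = 12496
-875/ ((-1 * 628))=875/ 628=1.39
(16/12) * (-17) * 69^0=-68/3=-22.67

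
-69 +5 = -64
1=1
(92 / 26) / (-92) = -1 / 26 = -0.04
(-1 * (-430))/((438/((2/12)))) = 215/1314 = 0.16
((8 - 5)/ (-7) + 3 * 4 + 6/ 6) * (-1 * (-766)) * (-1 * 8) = -77037.71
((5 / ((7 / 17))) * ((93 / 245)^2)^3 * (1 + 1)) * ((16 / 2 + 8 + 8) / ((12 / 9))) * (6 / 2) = 1187873976812364 / 302778157521875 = 3.92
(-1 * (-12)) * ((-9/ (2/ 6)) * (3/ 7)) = -972/ 7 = -138.86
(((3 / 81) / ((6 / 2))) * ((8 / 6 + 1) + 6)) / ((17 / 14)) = 350 / 4131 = 0.08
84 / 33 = 28 / 11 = 2.55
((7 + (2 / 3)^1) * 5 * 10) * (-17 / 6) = -1086.11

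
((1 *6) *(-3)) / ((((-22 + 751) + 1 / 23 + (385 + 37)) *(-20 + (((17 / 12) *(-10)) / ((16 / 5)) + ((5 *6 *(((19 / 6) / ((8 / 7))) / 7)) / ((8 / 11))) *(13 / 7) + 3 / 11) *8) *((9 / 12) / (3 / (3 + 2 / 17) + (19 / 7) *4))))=-319508640 / 245495136047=-0.00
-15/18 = -5/6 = -0.83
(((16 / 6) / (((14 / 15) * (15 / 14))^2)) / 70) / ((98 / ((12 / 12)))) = 0.00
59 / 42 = 1.40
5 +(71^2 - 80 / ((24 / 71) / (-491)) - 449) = 362401 / 3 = 120800.33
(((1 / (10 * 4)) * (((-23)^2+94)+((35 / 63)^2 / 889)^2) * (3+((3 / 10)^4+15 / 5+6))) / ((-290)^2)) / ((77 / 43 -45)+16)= -26731280816554621 / 327062550309075000000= -0.00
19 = 19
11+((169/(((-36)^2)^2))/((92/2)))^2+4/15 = 336280062448774613/29847342820884480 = 11.27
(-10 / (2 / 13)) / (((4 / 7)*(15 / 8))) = -182 / 3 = -60.67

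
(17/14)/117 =17/1638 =0.01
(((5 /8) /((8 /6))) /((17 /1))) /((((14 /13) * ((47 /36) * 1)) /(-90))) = -78975 /44744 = -1.77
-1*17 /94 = -17 /94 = -0.18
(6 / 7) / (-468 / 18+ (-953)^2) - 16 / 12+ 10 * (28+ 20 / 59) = 317380897706 / 1125238737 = 282.06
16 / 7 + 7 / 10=209 / 70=2.99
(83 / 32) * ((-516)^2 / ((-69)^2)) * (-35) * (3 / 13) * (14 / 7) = -16114035 / 6877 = -2343.18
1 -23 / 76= 53 / 76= 0.70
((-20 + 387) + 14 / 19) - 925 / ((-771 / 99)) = 2375634 / 4883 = 486.51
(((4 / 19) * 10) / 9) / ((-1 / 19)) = -40 / 9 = -4.44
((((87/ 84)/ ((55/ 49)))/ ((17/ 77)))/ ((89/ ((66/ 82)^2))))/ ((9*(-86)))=-0.00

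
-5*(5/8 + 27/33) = -635/88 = -7.22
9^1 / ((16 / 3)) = 27 / 16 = 1.69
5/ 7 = 0.71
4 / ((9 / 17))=68 / 9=7.56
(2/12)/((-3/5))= -5/18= -0.28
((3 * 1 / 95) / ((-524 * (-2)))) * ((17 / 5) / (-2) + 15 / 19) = -519 / 18916400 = -0.00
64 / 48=4 / 3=1.33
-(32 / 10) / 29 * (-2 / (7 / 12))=384 / 1015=0.38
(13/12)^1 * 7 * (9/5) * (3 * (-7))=-5733/20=-286.65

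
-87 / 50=-1.74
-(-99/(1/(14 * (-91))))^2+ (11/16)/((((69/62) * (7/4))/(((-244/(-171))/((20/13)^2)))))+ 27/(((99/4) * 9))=-2890514598740735741/181704600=-15907767875.67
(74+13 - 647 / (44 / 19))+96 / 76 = -159779 / 836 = -191.12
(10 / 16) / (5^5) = 1 / 5000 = 0.00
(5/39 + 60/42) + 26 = 7523/273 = 27.56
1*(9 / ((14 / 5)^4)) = 5625 / 38416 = 0.15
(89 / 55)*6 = 534 / 55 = 9.71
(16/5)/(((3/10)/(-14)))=-448/3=-149.33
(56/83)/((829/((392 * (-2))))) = -43904/68807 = -0.64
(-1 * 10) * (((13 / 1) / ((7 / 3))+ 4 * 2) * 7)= -950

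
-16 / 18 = -8 / 9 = -0.89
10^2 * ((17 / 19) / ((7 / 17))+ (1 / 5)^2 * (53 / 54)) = 794398 / 3591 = 221.22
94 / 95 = 0.99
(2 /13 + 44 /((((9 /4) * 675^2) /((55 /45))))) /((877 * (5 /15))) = 73836418 /140253676875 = 0.00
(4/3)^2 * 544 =8704/9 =967.11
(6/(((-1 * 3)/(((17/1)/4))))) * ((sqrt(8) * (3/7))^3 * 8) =-29376 * sqrt(2)/343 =-121.12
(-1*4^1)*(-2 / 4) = 2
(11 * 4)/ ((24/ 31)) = 341/ 6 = 56.83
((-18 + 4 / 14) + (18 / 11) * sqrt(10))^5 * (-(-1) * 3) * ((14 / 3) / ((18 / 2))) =-1622215740896768 / 316377369 + 81144620069120 * sqrt(10) / 55240493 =-482294.74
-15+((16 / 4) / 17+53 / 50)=-11649 / 850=-13.70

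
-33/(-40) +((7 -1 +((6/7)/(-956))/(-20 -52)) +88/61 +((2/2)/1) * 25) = 33.27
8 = 8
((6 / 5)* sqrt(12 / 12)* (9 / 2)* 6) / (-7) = -162 / 35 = -4.63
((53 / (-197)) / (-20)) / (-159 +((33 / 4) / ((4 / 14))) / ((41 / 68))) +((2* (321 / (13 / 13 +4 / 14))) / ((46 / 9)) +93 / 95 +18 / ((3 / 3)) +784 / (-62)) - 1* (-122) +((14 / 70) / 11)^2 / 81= 897758081595948341 / 3971865581724150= 226.03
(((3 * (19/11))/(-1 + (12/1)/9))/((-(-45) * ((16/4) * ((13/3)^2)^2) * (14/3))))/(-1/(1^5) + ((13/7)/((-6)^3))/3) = -373977/7145819395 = -0.00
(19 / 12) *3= 19 / 4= 4.75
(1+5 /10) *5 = 15 /2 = 7.50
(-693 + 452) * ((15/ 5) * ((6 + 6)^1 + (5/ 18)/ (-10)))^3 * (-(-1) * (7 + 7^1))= -135066265817/ 864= -156326696.55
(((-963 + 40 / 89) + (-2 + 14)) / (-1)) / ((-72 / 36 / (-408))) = 17258196 / 89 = 193912.31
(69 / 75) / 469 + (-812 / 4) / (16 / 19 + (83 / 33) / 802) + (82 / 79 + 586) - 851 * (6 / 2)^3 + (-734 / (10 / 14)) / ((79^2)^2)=-627527612973392590518 / 27729741877602275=-22630.13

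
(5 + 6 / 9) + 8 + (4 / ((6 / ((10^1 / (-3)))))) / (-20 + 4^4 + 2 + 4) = 14873 / 1089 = 13.66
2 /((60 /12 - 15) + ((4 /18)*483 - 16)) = 3 /122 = 0.02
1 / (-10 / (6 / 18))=-1 / 30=-0.03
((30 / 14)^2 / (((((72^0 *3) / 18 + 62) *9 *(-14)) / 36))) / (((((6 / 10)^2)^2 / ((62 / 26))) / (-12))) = 7750000 / 1663207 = 4.66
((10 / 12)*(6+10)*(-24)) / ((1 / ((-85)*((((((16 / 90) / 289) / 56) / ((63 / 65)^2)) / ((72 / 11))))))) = 1859000 / 38257191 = 0.05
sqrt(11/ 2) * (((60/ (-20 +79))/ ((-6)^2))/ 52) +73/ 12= 6.08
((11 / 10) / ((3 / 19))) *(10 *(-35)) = -7315 / 3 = -2438.33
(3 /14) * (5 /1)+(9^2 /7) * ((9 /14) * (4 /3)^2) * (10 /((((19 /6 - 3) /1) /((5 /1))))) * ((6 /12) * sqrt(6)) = 15 /14+97200 * sqrt(6) /49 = 4860.06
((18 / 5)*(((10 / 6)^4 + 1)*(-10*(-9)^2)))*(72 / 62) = -29515.35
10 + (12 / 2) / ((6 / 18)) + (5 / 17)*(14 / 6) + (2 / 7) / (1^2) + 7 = 12842 / 357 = 35.97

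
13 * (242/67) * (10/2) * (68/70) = 106964/469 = 228.07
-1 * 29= -29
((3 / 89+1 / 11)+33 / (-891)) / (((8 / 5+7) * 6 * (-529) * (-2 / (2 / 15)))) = 2315 / 10822886118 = 0.00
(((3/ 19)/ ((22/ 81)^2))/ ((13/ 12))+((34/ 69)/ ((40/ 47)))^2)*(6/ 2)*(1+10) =131532806287/ 1724751600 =76.26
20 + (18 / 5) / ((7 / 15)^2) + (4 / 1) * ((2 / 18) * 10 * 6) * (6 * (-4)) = -29570 / 49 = -603.47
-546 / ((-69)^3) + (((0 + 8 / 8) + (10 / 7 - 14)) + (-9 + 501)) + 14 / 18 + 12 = 378054298 / 766521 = 493.21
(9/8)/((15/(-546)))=-40.95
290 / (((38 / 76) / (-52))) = -30160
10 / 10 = 1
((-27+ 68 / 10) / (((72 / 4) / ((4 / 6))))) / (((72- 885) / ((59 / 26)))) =5959 / 2853630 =0.00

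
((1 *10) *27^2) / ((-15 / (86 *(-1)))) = 41796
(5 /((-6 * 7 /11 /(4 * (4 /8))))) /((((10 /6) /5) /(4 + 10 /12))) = -1595 /42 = -37.98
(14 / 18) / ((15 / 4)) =28 / 135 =0.21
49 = 49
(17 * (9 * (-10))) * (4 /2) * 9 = -27540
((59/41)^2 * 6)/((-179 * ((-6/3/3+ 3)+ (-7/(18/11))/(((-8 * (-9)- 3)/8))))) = -12970206/343325759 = -0.04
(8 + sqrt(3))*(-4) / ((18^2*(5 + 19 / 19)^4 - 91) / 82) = -2624 / 419813 - 328*sqrt(3) / 419813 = -0.01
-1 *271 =-271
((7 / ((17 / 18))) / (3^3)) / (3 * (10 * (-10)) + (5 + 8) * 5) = -14 / 11985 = -0.00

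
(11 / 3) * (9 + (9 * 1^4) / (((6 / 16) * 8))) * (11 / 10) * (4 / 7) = 968 / 35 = 27.66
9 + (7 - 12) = 4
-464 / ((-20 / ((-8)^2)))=7424 / 5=1484.80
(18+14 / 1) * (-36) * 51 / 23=-58752 / 23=-2554.43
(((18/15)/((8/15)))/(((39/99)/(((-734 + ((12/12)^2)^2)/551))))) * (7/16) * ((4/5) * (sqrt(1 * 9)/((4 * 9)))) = -507969/2292160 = -0.22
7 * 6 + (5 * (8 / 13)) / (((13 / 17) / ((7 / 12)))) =22484 / 507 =44.35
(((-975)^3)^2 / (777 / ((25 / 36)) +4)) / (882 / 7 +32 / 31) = 6022548827272.62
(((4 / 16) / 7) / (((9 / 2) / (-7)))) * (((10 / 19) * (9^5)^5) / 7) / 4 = -398832215384362549316805 / 532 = -749684615384140130294.75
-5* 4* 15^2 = -4500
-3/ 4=-0.75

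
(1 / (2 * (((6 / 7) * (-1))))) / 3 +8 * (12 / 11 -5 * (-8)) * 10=1301683 / 396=3287.08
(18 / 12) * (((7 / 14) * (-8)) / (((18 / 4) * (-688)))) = 1 / 516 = 0.00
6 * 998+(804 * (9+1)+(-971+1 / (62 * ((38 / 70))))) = 15381181 / 1178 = 13057.03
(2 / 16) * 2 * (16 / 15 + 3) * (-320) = -976 / 3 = -325.33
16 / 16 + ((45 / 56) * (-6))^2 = 19009 / 784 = 24.25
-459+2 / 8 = -1835 / 4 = -458.75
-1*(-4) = 4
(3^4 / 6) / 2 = 27 / 4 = 6.75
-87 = -87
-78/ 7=-11.14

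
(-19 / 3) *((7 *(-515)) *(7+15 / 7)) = 626240 / 3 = 208746.67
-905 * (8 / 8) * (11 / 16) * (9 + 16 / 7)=-786445 / 112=-7021.83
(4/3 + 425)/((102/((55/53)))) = 70345/16218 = 4.34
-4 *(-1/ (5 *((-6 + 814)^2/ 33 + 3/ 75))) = 660/ 16321633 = 0.00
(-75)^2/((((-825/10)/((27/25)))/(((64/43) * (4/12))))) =-17280/473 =-36.53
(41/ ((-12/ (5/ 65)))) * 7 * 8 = -574/ 39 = -14.72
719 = 719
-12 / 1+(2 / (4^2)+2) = -79 / 8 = -9.88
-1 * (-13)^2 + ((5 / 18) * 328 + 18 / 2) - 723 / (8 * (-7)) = -28213 / 504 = -55.98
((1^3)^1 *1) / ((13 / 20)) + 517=6741 / 13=518.54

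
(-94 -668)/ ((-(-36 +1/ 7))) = -5334/ 251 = -21.25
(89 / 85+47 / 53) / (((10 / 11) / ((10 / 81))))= 10648 / 40545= 0.26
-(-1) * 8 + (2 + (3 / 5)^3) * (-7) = -939 / 125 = -7.51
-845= -845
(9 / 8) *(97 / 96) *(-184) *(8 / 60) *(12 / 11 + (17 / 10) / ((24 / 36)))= -1787031 / 17600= -101.54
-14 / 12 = -7 / 6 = -1.17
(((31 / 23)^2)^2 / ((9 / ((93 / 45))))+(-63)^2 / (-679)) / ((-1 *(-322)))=-9321700849 / 589987381095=-0.02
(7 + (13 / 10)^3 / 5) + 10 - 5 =62197 / 5000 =12.44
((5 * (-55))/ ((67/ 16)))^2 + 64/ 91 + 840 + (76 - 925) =1758370805/ 408499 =4304.47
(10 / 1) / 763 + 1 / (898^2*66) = 532227403 / 40608892632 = 0.01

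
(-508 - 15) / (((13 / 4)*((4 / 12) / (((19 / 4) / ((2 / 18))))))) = -268299 / 13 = -20638.38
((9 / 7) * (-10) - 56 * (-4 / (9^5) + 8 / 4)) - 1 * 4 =-53260630 / 413343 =-128.85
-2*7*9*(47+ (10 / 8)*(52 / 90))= -6013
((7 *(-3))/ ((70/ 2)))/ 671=-3/ 3355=-0.00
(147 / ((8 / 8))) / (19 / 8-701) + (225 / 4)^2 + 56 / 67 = 6320312149 / 1997136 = 3164.69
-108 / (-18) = 6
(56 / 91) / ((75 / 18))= 48 / 325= 0.15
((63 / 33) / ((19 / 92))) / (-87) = -644 / 6061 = -0.11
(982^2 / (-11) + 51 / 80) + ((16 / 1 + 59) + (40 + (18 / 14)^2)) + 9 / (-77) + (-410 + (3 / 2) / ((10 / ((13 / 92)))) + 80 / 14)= -21807044263 / 247940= -87952.91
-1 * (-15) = 15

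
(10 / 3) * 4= 40 / 3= 13.33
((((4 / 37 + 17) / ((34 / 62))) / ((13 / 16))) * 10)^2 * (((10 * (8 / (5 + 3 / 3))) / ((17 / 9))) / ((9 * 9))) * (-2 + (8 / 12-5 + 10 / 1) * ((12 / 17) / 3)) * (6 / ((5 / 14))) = -490688949452800 / 3410029779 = -143895.80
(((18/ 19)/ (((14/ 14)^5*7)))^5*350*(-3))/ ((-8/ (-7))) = -35429400/ 849301957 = -0.04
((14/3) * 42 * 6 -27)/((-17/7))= -8043/17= -473.12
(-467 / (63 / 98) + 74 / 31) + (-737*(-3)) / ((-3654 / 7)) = -11785237 / 16182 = -728.29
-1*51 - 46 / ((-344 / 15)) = -8427 / 172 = -48.99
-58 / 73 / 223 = -58 / 16279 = -0.00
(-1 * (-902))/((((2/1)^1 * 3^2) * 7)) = 451/63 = 7.16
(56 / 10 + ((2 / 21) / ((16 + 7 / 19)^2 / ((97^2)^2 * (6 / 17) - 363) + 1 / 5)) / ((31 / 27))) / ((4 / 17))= 425484424024603 / 16644804126160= 25.56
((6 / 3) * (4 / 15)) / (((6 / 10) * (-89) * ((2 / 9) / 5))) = -0.22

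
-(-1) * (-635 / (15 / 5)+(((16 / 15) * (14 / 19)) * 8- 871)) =-102256 / 95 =-1076.38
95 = 95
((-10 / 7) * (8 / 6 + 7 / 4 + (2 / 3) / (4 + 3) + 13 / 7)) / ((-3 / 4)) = 470 / 49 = 9.59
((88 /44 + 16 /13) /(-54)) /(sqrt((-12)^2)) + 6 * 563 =4742705 /1404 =3378.00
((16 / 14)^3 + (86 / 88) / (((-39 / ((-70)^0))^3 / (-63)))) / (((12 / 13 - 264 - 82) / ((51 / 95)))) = -2525949947 / 1086967041160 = -0.00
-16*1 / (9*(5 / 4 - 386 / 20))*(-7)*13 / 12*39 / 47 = -94640 / 152703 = -0.62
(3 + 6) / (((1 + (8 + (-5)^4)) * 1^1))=9 / 634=0.01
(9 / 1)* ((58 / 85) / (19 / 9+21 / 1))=2349 / 8840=0.27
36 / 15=12 / 5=2.40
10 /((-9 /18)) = -20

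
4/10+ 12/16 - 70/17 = -1009/340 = -2.97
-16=-16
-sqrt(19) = -4.36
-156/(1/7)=-1092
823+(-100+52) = 775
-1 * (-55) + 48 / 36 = 169 / 3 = 56.33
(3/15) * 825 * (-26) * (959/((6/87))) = -59654595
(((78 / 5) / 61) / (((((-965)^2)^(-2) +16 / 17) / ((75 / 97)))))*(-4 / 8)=-0.11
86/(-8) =-43/4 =-10.75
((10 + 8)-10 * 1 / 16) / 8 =139 / 64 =2.17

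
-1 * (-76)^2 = -5776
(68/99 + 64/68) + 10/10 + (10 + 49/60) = 13.44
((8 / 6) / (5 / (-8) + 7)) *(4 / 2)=64 / 153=0.42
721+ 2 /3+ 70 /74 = 80210 /111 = 722.61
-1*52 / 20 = -13 / 5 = -2.60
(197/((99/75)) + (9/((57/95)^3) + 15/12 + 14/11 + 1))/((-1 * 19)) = -10.23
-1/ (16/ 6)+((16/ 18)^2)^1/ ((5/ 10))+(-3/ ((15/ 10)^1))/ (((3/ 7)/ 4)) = -11315/ 648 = -17.46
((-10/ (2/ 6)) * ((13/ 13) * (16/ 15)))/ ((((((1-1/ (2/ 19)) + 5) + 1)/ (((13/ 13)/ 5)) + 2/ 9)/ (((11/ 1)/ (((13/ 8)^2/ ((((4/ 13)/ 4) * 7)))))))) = 2838528/ 485537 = 5.85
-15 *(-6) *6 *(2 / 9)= 120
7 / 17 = 0.41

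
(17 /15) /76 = 17 /1140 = 0.01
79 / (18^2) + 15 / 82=5669 / 13284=0.43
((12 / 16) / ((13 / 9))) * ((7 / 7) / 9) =3 / 52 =0.06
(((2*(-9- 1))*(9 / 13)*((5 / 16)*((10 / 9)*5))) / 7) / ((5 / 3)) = -375 / 182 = -2.06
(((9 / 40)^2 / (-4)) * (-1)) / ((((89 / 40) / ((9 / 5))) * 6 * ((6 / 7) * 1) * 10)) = 567 / 2848000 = 0.00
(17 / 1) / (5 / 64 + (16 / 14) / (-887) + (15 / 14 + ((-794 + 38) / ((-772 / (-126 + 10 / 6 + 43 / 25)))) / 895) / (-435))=20837368520000 / 91539668697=227.63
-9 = -9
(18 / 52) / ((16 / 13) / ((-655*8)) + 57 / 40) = 4716 / 19411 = 0.24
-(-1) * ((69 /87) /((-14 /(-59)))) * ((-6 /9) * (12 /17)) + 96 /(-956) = -1380116 /824789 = -1.67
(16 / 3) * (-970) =-15520 / 3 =-5173.33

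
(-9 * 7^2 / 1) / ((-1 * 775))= 441 / 775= 0.57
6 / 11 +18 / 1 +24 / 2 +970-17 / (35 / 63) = 53347 / 55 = 969.95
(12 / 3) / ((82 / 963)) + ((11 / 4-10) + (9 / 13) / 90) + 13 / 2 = 492847 / 10660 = 46.23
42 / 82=21 / 41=0.51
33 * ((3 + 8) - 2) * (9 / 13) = 2673 / 13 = 205.62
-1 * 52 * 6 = -312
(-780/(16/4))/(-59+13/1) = 195/46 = 4.24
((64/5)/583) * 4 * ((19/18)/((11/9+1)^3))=3078/364375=0.01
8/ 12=2/ 3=0.67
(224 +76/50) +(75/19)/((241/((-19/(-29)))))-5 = 38532232/174725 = 220.53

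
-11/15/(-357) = 11/5355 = 0.00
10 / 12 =5 / 6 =0.83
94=94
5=5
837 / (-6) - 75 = -429 / 2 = -214.50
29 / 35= 0.83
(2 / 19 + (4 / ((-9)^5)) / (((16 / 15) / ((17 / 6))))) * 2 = 943169 / 4487724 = 0.21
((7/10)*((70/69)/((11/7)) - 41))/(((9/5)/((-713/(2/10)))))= 33232465/594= 55946.91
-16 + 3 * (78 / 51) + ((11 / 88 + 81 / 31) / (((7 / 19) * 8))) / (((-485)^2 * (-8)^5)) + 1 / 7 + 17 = 107519619888939 / 18760754790400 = 5.73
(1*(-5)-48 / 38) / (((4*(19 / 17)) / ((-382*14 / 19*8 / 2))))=10819004 / 6859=1577.34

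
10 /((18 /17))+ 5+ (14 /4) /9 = 89 /6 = 14.83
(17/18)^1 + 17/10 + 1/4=521/180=2.89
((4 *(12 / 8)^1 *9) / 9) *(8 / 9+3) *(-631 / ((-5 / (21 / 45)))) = 61838 / 45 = 1374.18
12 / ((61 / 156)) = 1872 / 61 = 30.69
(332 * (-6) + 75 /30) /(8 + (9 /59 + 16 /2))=-234761 /1906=-123.17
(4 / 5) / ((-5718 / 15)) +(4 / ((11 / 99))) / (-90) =-1916 / 4765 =-0.40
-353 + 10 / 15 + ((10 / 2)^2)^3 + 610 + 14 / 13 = 619466 / 39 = 15883.74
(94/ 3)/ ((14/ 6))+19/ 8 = 885/ 56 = 15.80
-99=-99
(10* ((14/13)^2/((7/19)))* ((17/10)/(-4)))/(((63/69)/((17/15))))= -126293/7605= -16.61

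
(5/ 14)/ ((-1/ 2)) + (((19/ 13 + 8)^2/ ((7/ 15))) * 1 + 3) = 229639/ 1183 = 194.12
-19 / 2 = -9.50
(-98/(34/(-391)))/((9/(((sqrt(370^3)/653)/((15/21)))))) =583786 * sqrt(370)/5877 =1910.73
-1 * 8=-8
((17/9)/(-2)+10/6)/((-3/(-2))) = 13/27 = 0.48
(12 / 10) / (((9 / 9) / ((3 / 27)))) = 2 / 15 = 0.13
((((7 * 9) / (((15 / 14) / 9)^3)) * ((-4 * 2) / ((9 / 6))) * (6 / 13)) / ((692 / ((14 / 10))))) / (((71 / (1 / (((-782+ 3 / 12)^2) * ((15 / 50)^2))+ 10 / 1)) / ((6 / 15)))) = -10223344392516864 / 975851162869375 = -10.48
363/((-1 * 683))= -363/683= -0.53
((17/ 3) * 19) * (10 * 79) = 255170/ 3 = 85056.67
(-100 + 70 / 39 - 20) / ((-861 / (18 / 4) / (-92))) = -212060 / 3731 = -56.84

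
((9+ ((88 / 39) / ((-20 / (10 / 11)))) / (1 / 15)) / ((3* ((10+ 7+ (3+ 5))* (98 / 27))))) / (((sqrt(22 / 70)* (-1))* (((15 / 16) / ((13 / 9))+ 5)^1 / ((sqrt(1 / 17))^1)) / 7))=-6984* sqrt(6545) / 38451875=-0.01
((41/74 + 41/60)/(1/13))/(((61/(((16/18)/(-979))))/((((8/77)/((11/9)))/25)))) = -571376/701825152875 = -0.00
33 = 33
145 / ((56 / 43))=6235 / 56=111.34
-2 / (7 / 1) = -2 / 7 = -0.29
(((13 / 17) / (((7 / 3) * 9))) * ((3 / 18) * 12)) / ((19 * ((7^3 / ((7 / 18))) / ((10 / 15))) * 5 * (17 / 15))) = 26 / 50852151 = 0.00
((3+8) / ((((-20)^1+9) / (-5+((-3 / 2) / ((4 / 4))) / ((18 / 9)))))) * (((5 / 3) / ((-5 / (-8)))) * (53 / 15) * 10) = 4876 / 9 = 541.78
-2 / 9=-0.22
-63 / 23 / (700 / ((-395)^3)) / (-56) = -22186755 / 5152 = -4306.44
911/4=227.75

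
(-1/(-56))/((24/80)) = 5/84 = 0.06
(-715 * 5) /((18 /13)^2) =-604175 /324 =-1864.74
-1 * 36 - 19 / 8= -307 / 8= -38.38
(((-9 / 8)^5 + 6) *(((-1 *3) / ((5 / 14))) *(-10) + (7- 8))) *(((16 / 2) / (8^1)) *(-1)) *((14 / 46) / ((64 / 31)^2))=-76804829619 / 3087007744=-24.88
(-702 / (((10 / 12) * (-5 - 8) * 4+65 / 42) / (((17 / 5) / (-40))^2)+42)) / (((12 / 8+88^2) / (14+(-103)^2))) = 718390998 / 4284011707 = 0.17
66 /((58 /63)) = 2079 /29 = 71.69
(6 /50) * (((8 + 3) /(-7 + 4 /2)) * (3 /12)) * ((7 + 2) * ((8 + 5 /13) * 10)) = -32373 /650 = -49.80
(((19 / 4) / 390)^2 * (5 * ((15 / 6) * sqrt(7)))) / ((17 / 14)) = 2527 * sqrt(7) / 1654848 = 0.00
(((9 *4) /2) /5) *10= 36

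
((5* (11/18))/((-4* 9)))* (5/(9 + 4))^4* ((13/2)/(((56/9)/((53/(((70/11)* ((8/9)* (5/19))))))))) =-15230875/220473344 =-0.07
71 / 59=1.20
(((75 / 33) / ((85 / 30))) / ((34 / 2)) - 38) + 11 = -85683 / 3179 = -26.95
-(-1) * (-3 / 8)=-3 / 8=-0.38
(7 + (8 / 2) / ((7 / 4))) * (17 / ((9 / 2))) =35.08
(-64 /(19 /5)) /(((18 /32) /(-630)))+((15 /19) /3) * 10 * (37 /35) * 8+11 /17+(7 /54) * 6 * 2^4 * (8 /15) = 5766712561 /305235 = 18892.70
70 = 70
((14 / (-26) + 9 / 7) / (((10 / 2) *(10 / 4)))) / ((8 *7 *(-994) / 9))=-153 / 15829450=-0.00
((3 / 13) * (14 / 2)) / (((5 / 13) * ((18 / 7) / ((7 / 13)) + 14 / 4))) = 0.51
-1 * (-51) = 51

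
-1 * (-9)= 9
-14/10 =-7/5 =-1.40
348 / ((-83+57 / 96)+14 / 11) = -122496 / 28559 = -4.29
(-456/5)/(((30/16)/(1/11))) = -1216/275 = -4.42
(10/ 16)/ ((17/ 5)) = 25/ 136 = 0.18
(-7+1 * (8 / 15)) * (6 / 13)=-194 / 65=-2.98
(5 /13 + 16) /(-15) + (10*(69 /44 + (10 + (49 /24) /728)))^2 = 12615076010597 /942289920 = 13387.68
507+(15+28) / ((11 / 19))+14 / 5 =32124 / 55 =584.07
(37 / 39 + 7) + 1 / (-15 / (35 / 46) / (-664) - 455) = 7.95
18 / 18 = 1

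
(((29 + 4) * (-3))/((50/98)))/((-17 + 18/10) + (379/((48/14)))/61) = 645624/44545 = 14.49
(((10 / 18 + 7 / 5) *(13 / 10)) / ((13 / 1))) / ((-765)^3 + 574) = -44 / 100731723975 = -0.00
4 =4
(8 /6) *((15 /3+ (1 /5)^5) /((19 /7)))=437528 /178125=2.46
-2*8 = -16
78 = 78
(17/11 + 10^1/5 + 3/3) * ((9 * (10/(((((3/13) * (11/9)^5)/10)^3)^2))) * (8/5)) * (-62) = -125294513635167989928443811625857854400000000/191943424957750480504146841291811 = -652767937545.91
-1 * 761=-761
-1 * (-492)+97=589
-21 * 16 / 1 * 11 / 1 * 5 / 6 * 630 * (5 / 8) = -1212750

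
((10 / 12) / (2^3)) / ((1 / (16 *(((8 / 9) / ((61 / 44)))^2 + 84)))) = 127207940 / 904203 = 140.69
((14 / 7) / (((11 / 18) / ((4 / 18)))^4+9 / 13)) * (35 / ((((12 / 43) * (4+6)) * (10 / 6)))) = 250432 / 963185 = 0.26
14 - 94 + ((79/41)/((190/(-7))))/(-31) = -80.00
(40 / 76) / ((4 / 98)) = 245 / 19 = 12.89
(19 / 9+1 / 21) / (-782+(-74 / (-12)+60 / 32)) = -1088 / 390075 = -0.00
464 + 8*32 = 720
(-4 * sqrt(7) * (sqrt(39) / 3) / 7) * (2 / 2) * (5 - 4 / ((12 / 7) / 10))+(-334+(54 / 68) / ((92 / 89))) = -275.53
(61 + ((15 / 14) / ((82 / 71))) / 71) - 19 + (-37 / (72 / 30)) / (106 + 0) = 15284363 / 365064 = 41.87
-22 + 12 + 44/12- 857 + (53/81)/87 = -6083857/7047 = -863.33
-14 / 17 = -0.82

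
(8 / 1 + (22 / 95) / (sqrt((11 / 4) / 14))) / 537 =0.02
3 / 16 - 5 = -4.81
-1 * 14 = -14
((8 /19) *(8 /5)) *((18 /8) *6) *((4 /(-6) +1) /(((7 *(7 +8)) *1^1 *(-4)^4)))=3 /26600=0.00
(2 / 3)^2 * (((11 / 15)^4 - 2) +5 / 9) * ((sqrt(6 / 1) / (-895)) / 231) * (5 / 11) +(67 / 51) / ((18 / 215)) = 233936 * sqrt(6) / 207236019375 +14405 / 918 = 15.69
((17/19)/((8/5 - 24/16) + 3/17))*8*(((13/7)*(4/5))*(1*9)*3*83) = 538843968/6251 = 86201.24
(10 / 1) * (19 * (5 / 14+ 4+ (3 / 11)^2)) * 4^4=182570240 / 847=215549.28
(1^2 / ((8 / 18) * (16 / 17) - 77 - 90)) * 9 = -0.05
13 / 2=6.50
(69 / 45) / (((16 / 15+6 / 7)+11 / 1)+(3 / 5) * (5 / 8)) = 1288 / 11171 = 0.12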